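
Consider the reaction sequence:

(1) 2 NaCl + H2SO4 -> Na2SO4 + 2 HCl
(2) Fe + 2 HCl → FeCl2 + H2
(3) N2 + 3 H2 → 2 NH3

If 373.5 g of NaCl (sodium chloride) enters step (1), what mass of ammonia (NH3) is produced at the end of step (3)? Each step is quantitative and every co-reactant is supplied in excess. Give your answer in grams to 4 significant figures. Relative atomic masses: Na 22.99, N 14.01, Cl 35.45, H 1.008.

M(NaCl) = 22.99 + 35.45 = 58.44 g/mol.
M(NH3) = 14.01 + 3(1.008) = 17.034 g/mol.
n(NaCl) = 373.5 / 58.44 = 6.3912 mol.
Reaction (1): NaCl→HCl ratio 2:2 ⇒ n(HCl) = 6.3912 mol.
Reaction (2): HCl→H2 ratio 2:1 ⇒ n(H2) = 3.1956 mol.
Reaction (3): H2→NH3 ratio 3:2 ⇒ n(NH3) = 2.1304 mol.
Mass of NH3 = 2.1304 × 17.034 = 36.289 g.

36.29 g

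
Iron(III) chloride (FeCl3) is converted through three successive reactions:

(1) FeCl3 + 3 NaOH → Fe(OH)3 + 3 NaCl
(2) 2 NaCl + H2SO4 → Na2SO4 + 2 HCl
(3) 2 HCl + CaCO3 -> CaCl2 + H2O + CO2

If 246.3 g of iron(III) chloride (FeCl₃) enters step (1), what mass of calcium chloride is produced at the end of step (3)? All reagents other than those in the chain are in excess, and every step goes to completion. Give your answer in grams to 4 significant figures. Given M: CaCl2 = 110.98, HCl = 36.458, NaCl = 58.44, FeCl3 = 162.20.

252.8 g

n(FeCl3) = 246.3 / 162.20 = 1.5185 mol.
Reaction (1): FeCl3→NaCl ratio 1:3 ⇒ n(NaCl) = 4.5555 mol.
Reaction (2): NaCl→HCl ratio 2:2 ⇒ n(HCl) = 4.5555 mol.
Reaction (3): HCl→CaCl2 ratio 2:1 ⇒ n(CaCl2) = 2.2777 mol.
Mass of CaCl2 = 2.2777 × 110.98 = 252.78 g.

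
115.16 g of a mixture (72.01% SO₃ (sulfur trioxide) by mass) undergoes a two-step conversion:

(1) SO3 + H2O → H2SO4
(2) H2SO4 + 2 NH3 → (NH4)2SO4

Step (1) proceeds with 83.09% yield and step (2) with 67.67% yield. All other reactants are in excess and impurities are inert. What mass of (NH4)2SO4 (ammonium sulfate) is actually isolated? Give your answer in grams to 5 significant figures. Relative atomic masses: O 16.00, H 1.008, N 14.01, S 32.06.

Pure SO3 = 115.16 × 0.7201 = 82.9267 g.
M(SO3) = 32.06 + 3(16.00) = 80.06 g/mol.
M((NH4)2SO4) = 2(14.01) + 8(1.008) + 32.06 + 4(16.00) = 132.144 g/mol.
n(SO3) = 82.9267 / 80.06 = 1.03581 mol.
Step 1 (SO3:H2SO4 = 1:1): theoretical n(H2SO4) = 1.03581 mol; at 83.09% yield, n(H2SO4) = 0.860652 mol.
Step 2 (H2SO4:(NH4)2SO4 = 1:1): theoretical n((NH4)2SO4) = 0.860652 mol, so theoretical mass = 0.860652 × 132.144 = 113.730 g.
At 67.67% yield, actual mass of (NH4)2SO4 = 113.730 × 0.6767 = 76.9611 g.

76.961 g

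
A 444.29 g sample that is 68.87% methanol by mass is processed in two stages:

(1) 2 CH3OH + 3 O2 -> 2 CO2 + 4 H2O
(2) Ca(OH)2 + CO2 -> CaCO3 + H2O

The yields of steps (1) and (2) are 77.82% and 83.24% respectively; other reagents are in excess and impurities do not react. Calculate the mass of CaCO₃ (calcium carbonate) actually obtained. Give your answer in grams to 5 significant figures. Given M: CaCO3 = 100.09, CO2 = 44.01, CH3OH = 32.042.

619.14 g

Pure CH3OH = 444.29 × 0.6887 = 305.983 g.
n(CH3OH) = 305.983 / 32.042 = 9.54942 mol.
Step 1 (CH3OH:CO2 = 2:2): theoretical n(CO2) = 9.54942 mol; at 77.82% yield, n(CO2) = 7.43136 mol.
Step 2 (CO2:CaCO3 = 1:1): theoretical n(CaCO3) = 7.43136 mol, so theoretical mass = 7.43136 × 100.09 = 743.805 g.
At 83.24% yield, actual mass of CaCO3 = 743.805 × 0.8324 = 619.143 g.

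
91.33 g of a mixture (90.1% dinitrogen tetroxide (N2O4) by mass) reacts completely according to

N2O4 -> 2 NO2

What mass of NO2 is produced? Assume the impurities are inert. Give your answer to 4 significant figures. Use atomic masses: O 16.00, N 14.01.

Mass of pure N2O4 = 91.33 g × 0.901 = 82.288 g.
M(N2O4) = 2(14.01) + 4(16.00) = 92.02 g/mol.
M(NO2) = 14.01 + 2(16.00) = 46.01 g/mol.
n(N2O4) = 82.288 g / 92.02 g/mol = 0.89424 mol.
From the equation the N2O4:NO2 mole ratio is 1:2, so n(NO2) = 0.89424 × 2/1 = 1.7885 mol.
Mass of NO2 = 1.7885 mol × 46.01 g/mol = 82.288 g.

82.29 g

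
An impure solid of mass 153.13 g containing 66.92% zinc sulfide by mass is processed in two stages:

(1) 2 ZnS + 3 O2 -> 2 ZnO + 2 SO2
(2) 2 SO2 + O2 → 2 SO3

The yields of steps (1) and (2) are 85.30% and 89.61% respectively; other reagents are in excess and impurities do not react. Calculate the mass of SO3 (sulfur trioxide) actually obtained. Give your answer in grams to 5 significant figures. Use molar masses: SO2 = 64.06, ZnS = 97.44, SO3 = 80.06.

Pure ZnS = 153.13 × 0.6692 = 102.475 g.
n(ZnS) = 102.475 / 97.44 = 1.05167 mol.
Step 1 (ZnS:SO2 = 2:2): theoretical n(SO2) = 1.05167 mol; at 85.30% yield, n(SO2) = 0.897073 mol.
Step 2 (SO2:SO3 = 2:2): theoretical n(SO3) = 0.897073 mol, so theoretical mass = 0.897073 × 80.06 = 71.8197 g.
At 89.61% yield, actual mass of SO3 = 71.8197 × 0.8961 = 64.3576 g.

64.358 g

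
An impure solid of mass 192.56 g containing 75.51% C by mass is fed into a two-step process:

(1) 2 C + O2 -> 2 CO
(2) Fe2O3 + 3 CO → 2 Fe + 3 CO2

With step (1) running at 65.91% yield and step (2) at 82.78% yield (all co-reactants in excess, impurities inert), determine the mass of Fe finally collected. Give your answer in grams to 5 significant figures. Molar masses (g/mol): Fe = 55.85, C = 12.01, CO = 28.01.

Pure C = 192.56 × 0.7551 = 145.402 g.
n(C) = 145.402 / 12.01 = 12.1067 mol.
Step 1 (C:CO = 2:2): theoretical n(CO) = 12.1067 mol; at 65.91% yield, n(CO) = 7.97956 mol.
Step 2 (CO:Fe = 3:2): theoretical n(Fe) = 5.31971 mol, so theoretical mass = 5.31971 × 55.85 = 297.106 g.
At 82.78% yield, actual mass of Fe = 297.106 × 0.8278 = 245.944 g.

245.94 g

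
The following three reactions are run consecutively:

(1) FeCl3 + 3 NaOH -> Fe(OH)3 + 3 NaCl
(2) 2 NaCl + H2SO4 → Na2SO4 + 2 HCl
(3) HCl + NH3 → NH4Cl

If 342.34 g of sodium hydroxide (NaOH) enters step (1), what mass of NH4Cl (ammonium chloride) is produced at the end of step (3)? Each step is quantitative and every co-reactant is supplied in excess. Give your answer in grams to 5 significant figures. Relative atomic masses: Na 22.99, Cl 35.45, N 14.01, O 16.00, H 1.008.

457.83 g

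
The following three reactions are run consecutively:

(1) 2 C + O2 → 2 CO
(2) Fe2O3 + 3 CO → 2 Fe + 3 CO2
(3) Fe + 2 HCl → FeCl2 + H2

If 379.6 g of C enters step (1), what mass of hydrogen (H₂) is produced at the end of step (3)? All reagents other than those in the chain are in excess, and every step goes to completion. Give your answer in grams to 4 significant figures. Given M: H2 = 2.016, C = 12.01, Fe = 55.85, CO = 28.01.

n(C) = 379.6 / 12.01 = 31.607 mol.
Reaction (1): C→CO ratio 2:2 ⇒ n(CO) = 31.607 mol.
Reaction (2): CO→Fe ratio 3:2 ⇒ n(Fe) = 21.071 mol.
Reaction (3): Fe→H2 ratio 1:1 ⇒ n(H2) = 21.071 mol.
Mass of H2 = 21.071 × 2.016 = 42.480 g.

42.48 g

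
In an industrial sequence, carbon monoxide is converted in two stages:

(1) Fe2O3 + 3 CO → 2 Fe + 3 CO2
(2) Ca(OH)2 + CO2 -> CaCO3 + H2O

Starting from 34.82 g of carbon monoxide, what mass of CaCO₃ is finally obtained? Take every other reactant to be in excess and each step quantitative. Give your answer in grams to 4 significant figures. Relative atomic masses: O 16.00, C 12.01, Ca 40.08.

M(CO) = 12.01 + 16.00 = 28.01 g/mol.
M(CaCO3) = 40.08 + 12.01 + 3(16.00) = 100.09 g/mol.
n(CO) = 34.820 / 28.01 = 1.2431 mol.
Step 1 gives a 3:3 ratio of CO to CO2, so n(CO2) = 1.2431 mol.
In step 2 the CO2:CaCO3 ratio is 1:1, so n(CaCO3) = 1.2431 mol.
Mass of CaCO3 = 1.2431 × 100.09 = 124.42 g.

124.4 g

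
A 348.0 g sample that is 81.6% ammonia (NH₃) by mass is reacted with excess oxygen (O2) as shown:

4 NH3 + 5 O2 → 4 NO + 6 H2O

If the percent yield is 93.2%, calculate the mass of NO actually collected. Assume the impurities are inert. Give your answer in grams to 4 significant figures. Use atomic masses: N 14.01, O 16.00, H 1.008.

Pure NH3 available = 348.0 g × 0.816 = 283.97 g.
M(NH3) = 14.01 + 3(1.008) = 17.034 g/mol.
M(NO) = 14.01 + 16.00 = 30.01 g/mol.
n(NH3) = 283.97 g / 17.034 g/mol = 16.671 mol.
From the equation the NH3:NO mole ratio is 4:4, so n(NO) = 16.671 × 4/4 = 16.671 mol.
Mass of NO = 16.671 mol × 30.01 g/mol = 500.29 g.
Actual mass collected = 500.29 g × 0.932 = 466.27 g.

466.3 g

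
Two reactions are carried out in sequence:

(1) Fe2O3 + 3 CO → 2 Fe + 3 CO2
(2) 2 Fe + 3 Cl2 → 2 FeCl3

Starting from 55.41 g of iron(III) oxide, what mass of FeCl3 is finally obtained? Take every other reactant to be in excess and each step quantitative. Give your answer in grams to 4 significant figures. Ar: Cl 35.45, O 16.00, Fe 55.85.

M(Fe2O3) = 2(55.85) + 3(16.00) = 159.70 g/mol.
M(FeCl3) = 55.85 + 3(35.45) = 162.20 g/mol.
n(Fe2O3) = 55.410 / 159.70 = 0.34696 mol.
Step 1 gives a 1:2 ratio of Fe2O3 to Fe, so n(Fe) = 0.69393 mol.
In step 2 the Fe:FeCl3 ratio is 2:2, so n(FeCl3) = 0.69393 mol.
Mass of FeCl3 = 0.69393 × 162.20 = 112.55 g.

112.6 g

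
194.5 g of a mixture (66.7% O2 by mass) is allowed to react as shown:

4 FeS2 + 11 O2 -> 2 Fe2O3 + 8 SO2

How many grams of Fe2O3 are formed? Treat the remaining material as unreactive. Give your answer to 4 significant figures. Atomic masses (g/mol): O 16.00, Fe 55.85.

117.7 g

Mass of pure O2 = 194.5 g × 0.667 = 129.73 g.
M(O2) = 2(16.00) = 32.00 g/mol.
M(Fe2O3) = 2(55.85) + 3(16.00) = 159.70 g/mol.
n(O2) = 129.73 g / 32.00 g/mol = 4.0541 mol.
From the equation the O2:Fe2O3 mole ratio is 11:2, so n(Fe2O3) = 4.0541 × 2/11 = 0.73711 mol.
Mass of Fe2O3 = 0.73711 mol × 159.70 g/mol = 117.72 g.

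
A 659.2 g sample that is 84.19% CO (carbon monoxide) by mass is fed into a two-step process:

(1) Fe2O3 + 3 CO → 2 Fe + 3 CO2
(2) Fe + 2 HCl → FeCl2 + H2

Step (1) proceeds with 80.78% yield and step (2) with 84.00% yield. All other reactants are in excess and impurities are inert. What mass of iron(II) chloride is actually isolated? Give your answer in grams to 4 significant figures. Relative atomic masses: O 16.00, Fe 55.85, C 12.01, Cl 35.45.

1136 g

Pure CO = 659.2 × 0.8419 = 554.98 g.
M(CO) = 12.01 + 16.00 = 28.01 g/mol.
M(FeCl2) = 55.85 + 2(35.45) = 126.75 g/mol.
n(CO) = 554.98 / 28.01 = 19.814 mol.
Step 1 (CO:Fe = 3:2): theoretical n(Fe) = 13.209 mol; at 80.78% yield, n(Fe) = 10.670 mol.
Step 2 (Fe:FeCl2 = 1:1): theoretical n(FeCl2) = 10.670 mol, so theoretical mass = 10.670 × 126.75 = 1352.5 g.
At 84.00% yield, actual mass of FeCl2 = 1352.5 × 0.8400 = 1136.1 g.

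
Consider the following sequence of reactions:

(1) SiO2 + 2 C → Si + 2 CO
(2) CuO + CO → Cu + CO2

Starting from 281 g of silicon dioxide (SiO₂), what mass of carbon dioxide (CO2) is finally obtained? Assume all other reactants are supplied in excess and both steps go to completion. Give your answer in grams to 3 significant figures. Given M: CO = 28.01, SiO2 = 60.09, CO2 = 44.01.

n(SiO2) = 281.0 / 60.09 = 4.676 mol.
Step 1 gives a 1:2 ratio of SiO2 to CO, so n(CO) = 9.353 mol.
In step 2 the CO:CO2 ratio is 1:1, so n(CO2) = 9.353 mol.
Mass of CO2 = 9.353 × 44.01 = 411.6 g.

412 g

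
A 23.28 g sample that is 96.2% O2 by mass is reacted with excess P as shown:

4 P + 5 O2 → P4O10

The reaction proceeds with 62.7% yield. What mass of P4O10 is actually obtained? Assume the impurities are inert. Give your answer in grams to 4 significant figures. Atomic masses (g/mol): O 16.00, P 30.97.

24.91 g

Pure O2 available = 23.28 g × 0.962 = 22.395 g.
M(O2) = 2(16.00) = 32.00 g/mol.
M(P4O10) = 4(30.97) + 10(16.00) = 283.88 g/mol.
n(O2) = 22.395 g / 32.00 g/mol = 0.69986 mol.
From the equation the O2:P4O10 mole ratio is 5:1, so n(P4O10) = 0.69986 × 1/5 = 0.13997 mol.
Mass of P4O10 = 0.13997 mol × 283.88 g/mol = 39.735 g.
Actual mass collected = 39.735 g × 0.627 = 24.914 g.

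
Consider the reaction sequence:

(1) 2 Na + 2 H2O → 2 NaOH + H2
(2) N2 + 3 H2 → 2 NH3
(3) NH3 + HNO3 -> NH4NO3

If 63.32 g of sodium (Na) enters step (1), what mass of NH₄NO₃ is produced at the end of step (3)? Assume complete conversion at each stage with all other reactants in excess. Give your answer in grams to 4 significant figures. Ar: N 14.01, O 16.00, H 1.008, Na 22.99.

73.49 g

M(Na) = 22.99 g/mol.
M(NH4NO3) = 2(14.01) + 4(1.008) + 3(16.00) = 80.052 g/mol.
n(Na) = 63.32 / 22.99 = 2.7542 mol.
Reaction (1): Na→H2 ratio 2:1 ⇒ n(H2) = 1.3771 mol.
Reaction (2): H2→NH3 ratio 3:2 ⇒ n(NH3) = 0.91808 mol.
Reaction (3): NH3→NH4NO3 ratio 1:1 ⇒ n(NH4NO3) = 0.91808 mol.
Mass of NH4NO3 = 0.91808 × 80.052 = 73.494 g.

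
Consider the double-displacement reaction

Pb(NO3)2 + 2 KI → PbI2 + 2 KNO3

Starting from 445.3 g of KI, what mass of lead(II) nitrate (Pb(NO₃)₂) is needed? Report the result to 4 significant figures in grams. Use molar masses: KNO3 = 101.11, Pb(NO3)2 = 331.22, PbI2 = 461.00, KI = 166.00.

444.3 g

n(KI) = 445.30 g / 166.00 g/mol = 2.6825 mol.
From the equation the KI:Pb(NO3)2 mole ratio is 2:1, so n(Pb(NO3)2) = 2.6825 × 1/2 = 1.3413 mol.
Mass of Pb(NO3)2 = 1.3413 mol × 331.22 g/mol = 444.25 g.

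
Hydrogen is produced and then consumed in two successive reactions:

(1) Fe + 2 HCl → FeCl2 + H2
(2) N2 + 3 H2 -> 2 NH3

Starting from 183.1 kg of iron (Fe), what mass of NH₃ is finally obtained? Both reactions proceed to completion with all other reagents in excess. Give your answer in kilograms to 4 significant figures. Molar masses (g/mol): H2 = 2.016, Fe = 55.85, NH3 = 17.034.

37.23 kg

183.1 kg = 183100 g.
n(Fe) = 183100 / 55.85 = 3278.4 mol.
Step 1 gives a 1:1 ratio of Fe to H2, so n(H2) = 3278.4 mol.
In step 2 the H2:NH3 ratio is 3:2, so n(NH3) = 2185.6 mol.
Mass of NH3 = 2185.6 × 17.034 = 37230 g = 37.23 kg.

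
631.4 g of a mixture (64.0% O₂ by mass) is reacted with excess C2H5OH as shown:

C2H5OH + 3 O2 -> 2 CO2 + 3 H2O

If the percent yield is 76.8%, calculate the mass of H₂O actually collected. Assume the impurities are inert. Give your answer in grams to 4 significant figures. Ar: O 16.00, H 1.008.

174.7 g

Pure O2 available = 631.4 g × 0.640 = 404.10 g.
M(O2) = 2(16.00) = 32.00 g/mol.
M(H2O) = 2(1.008) + 16.00 = 18.016 g/mol.
n(O2) = 404.10 g / 32.00 g/mol = 12.628 mol.
From the equation the O2:H2O mole ratio is 3:3, so n(H2O) = 12.628 × 3/3 = 12.628 mol.
Mass of H2O = 12.628 mol × 18.016 g/mol = 227.51 g.
Actual mass collected = 227.51 g × 0.768 = 174.72 g.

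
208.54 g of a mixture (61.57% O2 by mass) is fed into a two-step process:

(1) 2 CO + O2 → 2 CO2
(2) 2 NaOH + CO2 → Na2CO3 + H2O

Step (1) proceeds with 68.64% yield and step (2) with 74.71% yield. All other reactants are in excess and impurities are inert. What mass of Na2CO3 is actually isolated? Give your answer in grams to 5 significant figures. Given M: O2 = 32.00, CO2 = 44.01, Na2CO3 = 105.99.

436.17 g

Pure O2 = 208.54 × 0.6157 = 128.398 g.
n(O2) = 128.398 / 32.00 = 4.01244 mol.
Step 1 (O2:CO2 = 1:2): theoretical n(CO2) = 8.02488 mol; at 68.64% yield, n(CO2) = 5.50828 mol.
Step 2 (CO2:Na2CO3 = 1:1): theoretical n(Na2CO3) = 5.50828 mol, so theoretical mass = 5.50828 × 105.99 = 583.822 g.
At 74.71% yield, actual mass of Na2CO3 = 583.822 × 0.7471 = 436.174 g.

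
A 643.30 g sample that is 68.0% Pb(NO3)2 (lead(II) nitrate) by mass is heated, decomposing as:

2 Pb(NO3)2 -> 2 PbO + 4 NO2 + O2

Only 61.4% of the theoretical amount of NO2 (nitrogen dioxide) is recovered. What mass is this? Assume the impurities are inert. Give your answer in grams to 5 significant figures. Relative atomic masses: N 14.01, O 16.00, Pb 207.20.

74.620 g

Pure Pb(NO3)2 available = 643.30 g × 0.680 = 437.444 g.
M(Pb(NO3)2) = 207.20 + 2(14.01) + 6(16.00) = 331.22 g/mol.
M(NO2) = 14.01 + 2(16.00) = 46.01 g/mol.
n(Pb(NO3)2) = 437.444 g / 331.22 g/mol = 1.32071 mol.
From the equation the Pb(NO3)2:NO2 mole ratio is 2:4, so n(NO2) = 1.32071 × 4/2 = 2.64141 mol.
Mass of NO2 = 2.64141 mol × 46.01 g/mol = 121.531 g.
Actual mass collected = 121.531 g × 0.614 = 74.6202 g.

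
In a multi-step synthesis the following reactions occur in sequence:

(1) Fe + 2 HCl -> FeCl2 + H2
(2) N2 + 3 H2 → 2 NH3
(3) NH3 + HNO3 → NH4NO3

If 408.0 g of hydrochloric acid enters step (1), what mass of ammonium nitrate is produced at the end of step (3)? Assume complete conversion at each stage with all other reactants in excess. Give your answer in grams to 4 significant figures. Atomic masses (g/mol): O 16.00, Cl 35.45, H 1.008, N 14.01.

298.6 g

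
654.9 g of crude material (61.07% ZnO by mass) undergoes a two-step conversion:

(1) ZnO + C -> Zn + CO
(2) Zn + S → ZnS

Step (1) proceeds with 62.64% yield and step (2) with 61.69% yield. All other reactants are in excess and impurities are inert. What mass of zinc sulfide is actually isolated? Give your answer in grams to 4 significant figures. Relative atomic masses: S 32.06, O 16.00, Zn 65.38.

185.0 g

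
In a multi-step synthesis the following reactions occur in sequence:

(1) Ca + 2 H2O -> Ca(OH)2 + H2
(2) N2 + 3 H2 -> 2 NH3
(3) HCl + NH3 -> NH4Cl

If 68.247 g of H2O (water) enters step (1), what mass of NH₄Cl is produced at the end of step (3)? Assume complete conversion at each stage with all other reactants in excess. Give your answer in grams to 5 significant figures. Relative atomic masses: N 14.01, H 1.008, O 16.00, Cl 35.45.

M(H2O) = 2(1.008) + 16.00 = 18.016 g/mol.
M(NH4Cl) = 14.01 + 4(1.008) + 35.45 = 53.492 g/mol.
n(H2O) = 68.247 / 18.016 = 3.78813 mol.
Reaction (1): H2O→H2 ratio 2:1 ⇒ n(H2) = 1.89407 mol.
Reaction (2): H2→NH3 ratio 3:2 ⇒ n(NH3) = 1.26271 mol.
Reaction (3): NH3→NH4Cl ratio 1:1 ⇒ n(NH4Cl) = 1.26271 mol.
Mass of NH4Cl = 1.26271 × 53.492 = 67.5449 g.

67.545 g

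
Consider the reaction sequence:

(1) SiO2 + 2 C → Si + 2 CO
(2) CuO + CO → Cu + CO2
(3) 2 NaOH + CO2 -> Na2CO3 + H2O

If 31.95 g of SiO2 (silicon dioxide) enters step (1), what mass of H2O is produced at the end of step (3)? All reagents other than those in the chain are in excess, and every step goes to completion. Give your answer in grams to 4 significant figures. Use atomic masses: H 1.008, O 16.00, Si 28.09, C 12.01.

M(SiO2) = 28.09 + 2(16.00) = 60.09 g/mol.
M(H2O) = 2(1.008) + 16.00 = 18.016 g/mol.
n(SiO2) = 31.95 / 60.09 = 0.53170 mol.
Reaction (1): SiO2→CO ratio 1:2 ⇒ n(CO) = 1.0634 mol.
Reaction (2): CO→CO2 ratio 1:1 ⇒ n(CO2) = 1.0634 mol.
Reaction (3): CO2→H2O ratio 1:1 ⇒ n(H2O) = 1.0634 mol.
Mass of H2O = 1.0634 × 18.016 = 19.158 g.

19.16 g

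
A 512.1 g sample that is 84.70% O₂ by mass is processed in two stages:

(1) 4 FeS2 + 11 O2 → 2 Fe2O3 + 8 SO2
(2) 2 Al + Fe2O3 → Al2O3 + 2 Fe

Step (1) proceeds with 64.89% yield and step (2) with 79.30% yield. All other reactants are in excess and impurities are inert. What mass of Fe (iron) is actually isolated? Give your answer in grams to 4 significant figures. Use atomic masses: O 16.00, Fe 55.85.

141.7 g

Pure O2 = 512.1 × 0.8470 = 433.75 g.
M(O2) = 2(16.00) = 32.00 g/mol.
M(Fe) = 55.85 g/mol.
n(O2) = 433.75 / 32.00 = 13.555 mol.
Step 1 (O2:Fe2O3 = 11:2): theoretical n(Fe2O3) = 2.4645 mol; at 64.89% yield, n(Fe2O3) = 1.5992 mol.
Step 2 (Fe2O3:Fe = 1:2): theoretical n(Fe) = 3.1984 mol, so theoretical mass = 3.1984 × 55.85 = 178.63 g.
At 79.30% yield, actual mass of Fe = 178.63 × 0.7930 = 141.65 g.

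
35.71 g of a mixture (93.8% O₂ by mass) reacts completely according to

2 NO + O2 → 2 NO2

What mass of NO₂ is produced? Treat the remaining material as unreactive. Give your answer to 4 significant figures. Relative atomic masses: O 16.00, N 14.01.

Mass of pure O2 = 35.71 g × 0.938 = 33.496 g.
M(O2) = 2(16.00) = 32.00 g/mol.
M(NO2) = 14.01 + 2(16.00) = 46.01 g/mol.
n(O2) = 33.496 g / 32.00 g/mol = 1.0467 mol.
From the equation the O2:NO2 mole ratio is 1:2, so n(NO2) = 1.0467 × 2/1 = 2.0935 mol.
Mass of NO2 = 2.0935 mol × 46.01 g/mol = 96.322 g.

96.32 g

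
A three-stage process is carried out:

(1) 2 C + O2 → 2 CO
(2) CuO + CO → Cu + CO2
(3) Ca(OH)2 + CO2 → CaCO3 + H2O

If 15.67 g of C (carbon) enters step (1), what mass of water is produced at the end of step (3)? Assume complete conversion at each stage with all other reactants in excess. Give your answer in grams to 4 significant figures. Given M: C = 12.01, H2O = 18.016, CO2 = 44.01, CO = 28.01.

23.51 g

n(C) = 15.67 / 12.01 = 1.3047 mol.
Reaction (1): C→CO ratio 2:2 ⇒ n(CO) = 1.3047 mol.
Reaction (2): CO→CO2 ratio 1:1 ⇒ n(CO2) = 1.3047 mol.
Reaction (3): CO2→H2O ratio 1:1 ⇒ n(H2O) = 1.3047 mol.
Mass of H2O = 1.3047 × 18.016 = 23.506 g.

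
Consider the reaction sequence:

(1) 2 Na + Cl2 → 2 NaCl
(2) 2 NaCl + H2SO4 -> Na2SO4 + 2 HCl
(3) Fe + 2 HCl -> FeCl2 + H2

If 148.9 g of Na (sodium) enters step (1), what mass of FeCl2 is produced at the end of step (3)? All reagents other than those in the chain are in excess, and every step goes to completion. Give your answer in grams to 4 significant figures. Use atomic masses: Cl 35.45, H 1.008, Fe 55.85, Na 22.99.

M(Na) = 22.99 g/mol.
M(FeCl2) = 55.85 + 2(35.45) = 126.75 g/mol.
n(Na) = 148.9 / 22.99 = 6.4767 mol.
Reaction (1): Na→NaCl ratio 2:2 ⇒ n(NaCl) = 6.4767 mol.
Reaction (2): NaCl→HCl ratio 2:2 ⇒ n(HCl) = 6.4767 mol.
Reaction (3): HCl→FeCl2 ratio 2:1 ⇒ n(FeCl2) = 3.2384 mol.
Mass of FeCl2 = 3.2384 × 126.75 = 410.46 g.

410.5 g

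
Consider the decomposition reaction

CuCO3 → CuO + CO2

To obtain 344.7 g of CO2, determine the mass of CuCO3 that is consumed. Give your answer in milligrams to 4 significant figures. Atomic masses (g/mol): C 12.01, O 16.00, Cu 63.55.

M(CO2) = 12.01 + 2(16.00) = 44.01 g/mol.
M(CuCO3) = 63.55 + 12.01 + 3(16.00) = 123.56 g/mol.
n(CO2) = 344.70 g / 44.01 g/mol = 7.8323 mol.
From the equation the CO2:CuCO3 mole ratio is 1:1, so n(CuCO3) = 7.8323 × 1/1 = 7.8323 mol.
Mass of CuCO3 = 7.8323 mol × 123.56 g/mol = 967.76 g.
Converting to mg: 967.76 g = 967800 mg.

967800 mg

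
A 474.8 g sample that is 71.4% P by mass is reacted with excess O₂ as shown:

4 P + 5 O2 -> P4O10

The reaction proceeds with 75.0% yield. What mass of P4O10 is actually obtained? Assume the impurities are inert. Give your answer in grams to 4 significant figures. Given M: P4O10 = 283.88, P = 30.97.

582.6 g

Pure P available = 474.8 g × 0.714 = 339.01 g.
n(P) = 339.01 g / 30.97 g/mol = 10.946 mol.
From the equation the P:P4O10 mole ratio is 4:1, so n(P4O10) = 10.946 × 1/4 = 2.7366 mol.
Mass of P4O10 = 2.7366 mol × 283.88 g/mol = 776.86 g.
Actual mass collected = 776.86 g × 0.750 = 582.64 g.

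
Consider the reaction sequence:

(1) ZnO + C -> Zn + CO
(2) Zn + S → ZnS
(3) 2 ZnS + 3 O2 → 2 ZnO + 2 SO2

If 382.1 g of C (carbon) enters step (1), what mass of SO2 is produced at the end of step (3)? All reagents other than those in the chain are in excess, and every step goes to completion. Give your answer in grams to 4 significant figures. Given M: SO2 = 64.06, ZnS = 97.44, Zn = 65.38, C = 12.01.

2038 g

n(C) = 382.1 / 12.01 = 31.815 mol.
Reaction (1): C→Zn ratio 1:1 ⇒ n(Zn) = 31.815 mol.
Reaction (2): Zn→ZnS ratio 1:1 ⇒ n(ZnS) = 31.815 mol.
Reaction (3): ZnS→SO2 ratio 2:2 ⇒ n(SO2) = 31.815 mol.
Mass of SO2 = 31.815 × 64.06 = 2038.1 g.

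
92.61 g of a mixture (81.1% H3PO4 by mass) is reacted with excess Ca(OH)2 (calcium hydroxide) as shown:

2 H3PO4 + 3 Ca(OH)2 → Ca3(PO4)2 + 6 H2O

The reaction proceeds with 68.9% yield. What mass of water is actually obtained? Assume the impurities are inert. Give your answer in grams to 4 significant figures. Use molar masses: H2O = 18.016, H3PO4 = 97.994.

28.54 g

Pure H3PO4 available = 92.61 g × 0.811 = 75.107 g.
n(H3PO4) = 75.107 g / 97.994 g/mol = 0.76644 mol.
From the equation the H3PO4:H2O mole ratio is 2:6, so n(H2O) = 0.76644 × 6/2 = 2.2993 mol.
Mass of H2O = 2.2993 mol × 18.016 g/mol = 41.425 g.
Actual mass collected = 41.425 g × 0.689 = 28.542 g.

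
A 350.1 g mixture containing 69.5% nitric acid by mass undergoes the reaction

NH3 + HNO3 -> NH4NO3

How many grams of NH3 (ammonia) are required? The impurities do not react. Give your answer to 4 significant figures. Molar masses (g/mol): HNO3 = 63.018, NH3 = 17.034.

65.77 g

Mass of pure HNO3 = 350.1 g × 0.695 = 243.32 g.
n(HNO3) = 243.32 g / 63.018 g/mol = 3.8611 mol.
From the equation the HNO3:NH3 mole ratio is 1:1, so n(NH3) = 3.8611 × 1/1 = 3.8611 mol.
Mass of NH3 = 3.8611 mol × 17.034 g/mol = 65.770 g.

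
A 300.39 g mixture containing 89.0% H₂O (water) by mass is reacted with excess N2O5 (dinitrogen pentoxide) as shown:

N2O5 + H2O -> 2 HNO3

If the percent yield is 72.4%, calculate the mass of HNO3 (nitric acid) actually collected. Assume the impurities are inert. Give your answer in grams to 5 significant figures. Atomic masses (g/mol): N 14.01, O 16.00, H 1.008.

1354.1 g

Pure H2O available = 300.39 g × 0.890 = 267.347 g.
M(H2O) = 2(1.008) + 16.00 = 18.016 g/mol.
M(HNO3) = 1.008 + 14.01 + 3(16.00) = 63.018 g/mol.
n(H2O) = 267.347 g / 18.016 g/mol = 14.8394 mol.
From the equation the H2O:HNO3 mole ratio is 1:2, so n(HNO3) = 14.8394 × 2/1 = 29.6789 mol.
Mass of HNO3 = 29.6789 mol × 63.018 g/mol = 1870.30 g.
Actual mass collected = 1870.30 g × 0.724 = 1354.10 g.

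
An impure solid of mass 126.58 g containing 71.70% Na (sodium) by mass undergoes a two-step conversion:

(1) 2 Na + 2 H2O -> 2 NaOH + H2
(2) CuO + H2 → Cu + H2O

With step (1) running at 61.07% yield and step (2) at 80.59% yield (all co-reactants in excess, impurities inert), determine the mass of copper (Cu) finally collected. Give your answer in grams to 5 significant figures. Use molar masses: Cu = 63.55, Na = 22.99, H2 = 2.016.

61.736 g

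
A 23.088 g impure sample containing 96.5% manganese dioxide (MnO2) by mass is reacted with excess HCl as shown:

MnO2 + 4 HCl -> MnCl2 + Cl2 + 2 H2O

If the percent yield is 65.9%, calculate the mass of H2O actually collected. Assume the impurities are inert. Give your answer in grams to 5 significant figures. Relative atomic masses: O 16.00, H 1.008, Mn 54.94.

Pure MnO2 available = 23.088 g × 0.965 = 22.2799 g.
M(MnO2) = 54.94 + 2(16.00) = 86.94 g/mol.
M(H2O) = 2(1.008) + 16.00 = 18.016 g/mol.
n(MnO2) = 22.2799 g / 86.94 g/mol = 0.256268 mol.
From the equation the MnO2:H2O mole ratio is 1:2, so n(H2O) = 0.256268 × 2/1 = 0.512536 mol.
Mass of H2O = 0.512536 mol × 18.016 g/mol = 9.23384 g.
Actual mass collected = 9.23384 g × 0.659 = 6.08510 g.

6.0851 g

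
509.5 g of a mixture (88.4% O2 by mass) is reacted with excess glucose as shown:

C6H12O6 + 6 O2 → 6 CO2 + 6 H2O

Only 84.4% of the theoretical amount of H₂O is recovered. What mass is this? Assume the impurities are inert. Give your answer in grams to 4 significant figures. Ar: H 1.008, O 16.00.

214.0 g

Pure O2 available = 509.5 g × 0.884 = 450.40 g.
M(O2) = 2(16.00) = 32.00 g/mol.
M(H2O) = 2(1.008) + 16.00 = 18.016 g/mol.
n(O2) = 450.40 g / 32.00 g/mol = 14.075 mol.
From the equation the O2:H2O mole ratio is 6:6, so n(H2O) = 14.075 × 6/6 = 14.075 mol.
Mass of H2O = 14.075 mol × 18.016 g/mol = 253.57 g.
Actual mass collected = 253.57 g × 0.844 = 214.02 g.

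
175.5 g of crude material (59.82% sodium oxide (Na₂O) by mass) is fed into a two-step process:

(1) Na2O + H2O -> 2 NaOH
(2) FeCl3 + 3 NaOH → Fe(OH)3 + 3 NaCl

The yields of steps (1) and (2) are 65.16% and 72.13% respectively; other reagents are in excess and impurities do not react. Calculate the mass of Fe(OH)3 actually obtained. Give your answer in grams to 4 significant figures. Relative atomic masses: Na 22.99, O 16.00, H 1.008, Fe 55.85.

Pure Na2O = 175.5 × 0.5982 = 104.98 g.
M(Na2O) = 2(22.99) + 16.00 = 61.98 g/mol.
M(Fe(OH)3) = 55.85 + 3(16.00) + 3(1.008) = 106.874 g/mol.
n(Na2O) = 104.98 / 61.98 = 1.6938 mol.
Step 1 (Na2O:NaOH = 1:2): theoretical n(NaOH) = 3.3877 mol; at 65.16% yield, n(NaOH) = 2.2074 mol.
Step 2 (NaOH:Fe(OH)3 = 3:1): theoretical n(Fe(OH)3) = 0.73580 mol, so theoretical mass = 0.73580 × 106.874 = 78.638 g.
At 72.13% yield, actual mass of Fe(OH)3 = 78.638 × 0.7213 = 56.722 g.

56.72 g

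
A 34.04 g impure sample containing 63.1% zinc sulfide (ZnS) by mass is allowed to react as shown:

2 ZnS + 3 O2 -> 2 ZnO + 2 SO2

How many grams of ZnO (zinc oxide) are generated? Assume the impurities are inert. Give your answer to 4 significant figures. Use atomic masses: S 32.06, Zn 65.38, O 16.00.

Mass of pure ZnS = 34.04 g × 0.631 = 21.479 g.
M(ZnS) = 65.38 + 32.06 = 97.44 g/mol.
M(ZnO) = 65.38 + 16.00 = 81.38 g/mol.
n(ZnS) = 21.479 g / 97.44 g/mol = 0.22044 mol.
From the equation the ZnS:ZnO mole ratio is 2:2, so n(ZnO) = 0.22044 × 2/2 = 0.22044 mol.
Mass of ZnO = 0.22044 mol × 81.38 g/mol = 17.939 g.

17.94 g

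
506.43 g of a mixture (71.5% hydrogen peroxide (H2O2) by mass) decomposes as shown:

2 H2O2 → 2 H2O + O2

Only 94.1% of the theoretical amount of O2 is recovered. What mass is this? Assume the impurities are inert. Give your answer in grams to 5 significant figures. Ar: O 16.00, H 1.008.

Pure H2O2 available = 506.43 g × 0.715 = 362.097 g.
M(H2O2) = 2(1.008) + 2(16.00) = 34.016 g/mol.
M(O2) = 2(16.00) = 32.00 g/mol.
n(H2O2) = 362.097 g / 34.016 g/mol = 10.6449 mol.
From the equation the H2O2:O2 mole ratio is 2:1, so n(O2) = 10.6449 × 1/2 = 5.32246 mol.
Mass of O2 = 5.32246 mol × 32.00 g/mol = 170.319 g.
Actual mass collected = 170.319 g × 0.941 = 160.270 g.

160.27 g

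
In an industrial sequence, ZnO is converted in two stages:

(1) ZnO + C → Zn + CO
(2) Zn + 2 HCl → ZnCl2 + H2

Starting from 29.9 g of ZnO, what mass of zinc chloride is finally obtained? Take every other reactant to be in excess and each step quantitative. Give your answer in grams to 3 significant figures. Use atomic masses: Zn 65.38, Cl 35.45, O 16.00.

M(ZnO) = 65.38 + 16.00 = 81.38 g/mol.
M(ZnCl2) = 65.38 + 2(35.45) = 136.28 g/mol.
n(ZnO) = 29.90 / 81.38 = 0.3674 mol.
Step 1 gives a 1:1 ratio of ZnO to Zn, so n(Zn) = 0.3674 mol.
In step 2 the Zn:ZnCl2 ratio is 1:1, so n(ZnCl2) = 0.3674 mol.
Mass of ZnCl2 = 0.3674 × 136.28 = 50.07 g.

50.1 g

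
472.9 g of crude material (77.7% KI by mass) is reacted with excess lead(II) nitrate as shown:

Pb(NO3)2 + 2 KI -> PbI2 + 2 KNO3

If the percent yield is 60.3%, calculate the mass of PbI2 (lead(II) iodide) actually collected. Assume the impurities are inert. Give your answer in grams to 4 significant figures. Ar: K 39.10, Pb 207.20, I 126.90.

307.7 g

Pure KI available = 472.9 g × 0.777 = 367.44 g.
M(KI) = 39.10 + 126.90 = 166.00 g/mol.
M(PbI2) = 207.20 + 2(126.90) = 461.00 g/mol.
n(KI) = 367.44 g / 166.00 g/mol = 2.2135 mol.
From the equation the KI:PbI2 mole ratio is 2:1, so n(PbI2) = 2.2135 × 1/2 = 1.1068 mol.
Mass of PbI2 = 1.1068 mol × 461.00 g/mol = 510.21 g.
Actual mass collected = 510.21 g × 0.603 = 307.66 g.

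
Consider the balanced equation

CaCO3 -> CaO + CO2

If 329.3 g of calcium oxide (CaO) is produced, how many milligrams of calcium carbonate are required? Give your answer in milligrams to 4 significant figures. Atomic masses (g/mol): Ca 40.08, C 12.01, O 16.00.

587700 mg

M(CaO) = 40.08 + 16.00 = 56.08 g/mol.
M(CaCO3) = 40.08 + 12.01 + 3(16.00) = 100.09 g/mol.
n(CaO) = 329.30 g / 56.08 g/mol = 5.8720 mol.
From the equation the CaO:CaCO3 mole ratio is 1:1, so n(CaCO3) = 5.8720 × 1/1 = 5.8720 mol.
Mass of CaCO3 = 5.8720 mol × 100.09 g/mol = 587.73 g.
Converting to mg: 587.73 g = 587700 mg.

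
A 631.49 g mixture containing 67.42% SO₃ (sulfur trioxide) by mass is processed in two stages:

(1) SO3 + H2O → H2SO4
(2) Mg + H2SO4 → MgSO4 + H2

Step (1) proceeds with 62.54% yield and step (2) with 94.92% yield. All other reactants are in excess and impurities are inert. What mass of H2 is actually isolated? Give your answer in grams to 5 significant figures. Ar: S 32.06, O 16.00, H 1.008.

6.3642 g

Pure SO3 = 631.49 × 0.6742 = 425.751 g.
M(SO3) = 32.06 + 3(16.00) = 80.06 g/mol.
M(H2) = 2(1.008) = 2.016 g/mol.
n(SO3) = 425.751 / 80.06 = 5.31789 mol.
Step 1 (SO3:H2SO4 = 1:1): theoretical n(H2SO4) = 5.31789 mol; at 62.54% yield, n(H2SO4) = 3.32581 mol.
Step 2 (H2SO4:H2 = 1:1): theoretical n(H2) = 3.32581 mol, so theoretical mass = 3.32581 × 2.016 = 6.70483 g.
At 94.92% yield, actual mass of H2 = 6.70483 × 0.9492 = 6.36423 g.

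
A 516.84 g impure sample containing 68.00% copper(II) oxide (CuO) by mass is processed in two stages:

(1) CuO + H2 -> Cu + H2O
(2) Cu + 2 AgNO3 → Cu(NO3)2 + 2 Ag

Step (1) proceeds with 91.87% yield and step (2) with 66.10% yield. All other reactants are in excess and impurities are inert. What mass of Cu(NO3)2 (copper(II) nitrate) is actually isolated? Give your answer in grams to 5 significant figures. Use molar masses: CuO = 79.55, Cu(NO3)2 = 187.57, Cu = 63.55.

503.23 g

Pure CuO = 516.84 × 0.6800 = 351.451 g.
n(CuO) = 351.451 / 79.55 = 4.41799 mol.
Step 1 (CuO:Cu = 1:1): theoretical n(Cu) = 4.41799 mol; at 91.87% yield, n(Cu) = 4.05881 mol.
Step 2 (Cu:Cu(NO3)2 = 1:1): theoretical n(Cu(NO3)2) = 4.05881 mol, so theoretical mass = 4.05881 × 187.57 = 761.311 g.
At 66.10% yield, actual mass of Cu(NO3)2 = 761.311 × 0.6610 = 503.226 g.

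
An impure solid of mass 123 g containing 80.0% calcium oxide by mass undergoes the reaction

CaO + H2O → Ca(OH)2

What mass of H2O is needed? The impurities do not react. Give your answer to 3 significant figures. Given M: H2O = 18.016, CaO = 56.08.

31.6 g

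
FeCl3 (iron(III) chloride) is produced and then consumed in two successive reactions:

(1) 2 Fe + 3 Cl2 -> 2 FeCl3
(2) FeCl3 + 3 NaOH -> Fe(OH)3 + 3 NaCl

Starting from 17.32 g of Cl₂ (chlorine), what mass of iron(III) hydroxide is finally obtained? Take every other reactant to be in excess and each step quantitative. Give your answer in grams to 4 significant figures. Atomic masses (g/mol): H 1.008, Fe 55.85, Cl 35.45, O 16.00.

M(Cl2) = 2(35.45) = 70.90 g/mol.
M(Fe(OH)3) = 55.85 + 3(16.00) + 3(1.008) = 106.874 g/mol.
n(Cl2) = 17.320 / 70.90 = 0.24429 mol.
Step 1 gives a 3:2 ratio of Cl2 to FeCl3, so n(FeCl3) = 0.16286 mol.
In step 2 the FeCl3:Fe(OH)3 ratio is 1:1, so n(Fe(OH)3) = 0.16286 mol.
Mass of Fe(OH)3 = 0.16286 × 106.874 = 17.405 g.

17.41 g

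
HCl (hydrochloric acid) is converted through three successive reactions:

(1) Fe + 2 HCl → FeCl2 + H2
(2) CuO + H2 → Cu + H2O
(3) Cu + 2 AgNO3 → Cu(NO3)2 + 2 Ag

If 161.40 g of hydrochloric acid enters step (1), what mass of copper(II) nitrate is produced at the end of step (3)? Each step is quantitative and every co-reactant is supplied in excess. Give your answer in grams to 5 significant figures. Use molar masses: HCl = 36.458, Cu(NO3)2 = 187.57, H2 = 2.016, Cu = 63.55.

415.19 g

n(HCl) = 161.40 / 36.458 = 4.42701 mol.
Reaction (1): HCl→H2 ratio 2:1 ⇒ n(H2) = 2.21351 mol.
Reaction (2): H2→Cu ratio 1:1 ⇒ n(Cu) = 2.21351 mol.
Reaction (3): Cu→Cu(NO3)2 ratio 1:1 ⇒ n(Cu(NO3)2) = 2.21351 mol.
Mass of Cu(NO3)2 = 2.21351 × 187.57 = 415.187 g.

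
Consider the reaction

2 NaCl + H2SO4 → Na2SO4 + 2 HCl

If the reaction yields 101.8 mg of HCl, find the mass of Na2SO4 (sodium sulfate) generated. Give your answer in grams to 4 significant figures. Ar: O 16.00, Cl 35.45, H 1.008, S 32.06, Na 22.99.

0.1983 g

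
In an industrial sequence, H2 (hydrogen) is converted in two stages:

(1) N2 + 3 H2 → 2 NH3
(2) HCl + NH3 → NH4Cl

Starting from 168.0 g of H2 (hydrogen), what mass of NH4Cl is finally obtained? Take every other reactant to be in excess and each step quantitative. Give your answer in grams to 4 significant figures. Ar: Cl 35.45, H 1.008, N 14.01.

M(H2) = 2(1.008) = 2.016 g/mol.
M(NH4Cl) = 14.01 + 4(1.008) + 35.45 = 53.492 g/mol.
n(H2) = 168.00 / 2.016 = 83.333 mol.
Step 1 gives a 3:2 ratio of H2 to NH3, so n(NH3) = 55.556 mol.
In step 2 the NH3:NH4Cl ratio is 1:1, so n(NH4Cl) = 55.556 mol.
Mass of NH4Cl = 55.556 × 53.492 = 2971.8 g.

2972 g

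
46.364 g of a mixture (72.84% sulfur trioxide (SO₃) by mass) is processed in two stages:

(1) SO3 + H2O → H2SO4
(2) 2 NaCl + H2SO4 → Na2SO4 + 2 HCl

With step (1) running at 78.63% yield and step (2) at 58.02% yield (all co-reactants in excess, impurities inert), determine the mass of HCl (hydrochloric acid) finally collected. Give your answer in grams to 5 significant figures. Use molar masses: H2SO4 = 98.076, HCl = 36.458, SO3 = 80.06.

Pure SO3 = 46.364 × 0.7284 = 33.7715 g.
n(SO3) = 33.7715 / 80.06 = 0.421828 mol.
Step 1 (SO3:H2SO4 = 1:1): theoretical n(H2SO4) = 0.421828 mol; at 78.63% yield, n(H2SO4) = 0.331683 mol.
Step 2 (H2SO4:HCl = 1:2): theoretical n(HCl) = 0.663366 mol, so theoretical mass = 0.663366 × 36.458 = 24.1850 g.
At 58.02% yield, actual mass of HCl = 24.1850 × 0.5802 = 14.0321 g.

14.032 g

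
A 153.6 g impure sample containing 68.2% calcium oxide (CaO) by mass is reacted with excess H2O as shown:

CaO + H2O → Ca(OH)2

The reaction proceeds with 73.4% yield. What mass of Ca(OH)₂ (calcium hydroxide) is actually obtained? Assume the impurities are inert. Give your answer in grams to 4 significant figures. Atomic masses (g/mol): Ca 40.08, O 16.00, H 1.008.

101.6 g

Pure CaO available = 153.6 g × 0.682 = 104.76 g.
M(CaO) = 40.08 + 16.00 = 56.08 g/mol.
M(Ca(OH)2) = 40.08 + 2(16.00) + 2(1.008) = 74.096 g/mol.
n(CaO) = 104.76 g / 56.08 g/mol = 1.8680 mol.
From the equation the CaO:Ca(OH)2 mole ratio is 1:1, so n(Ca(OH)2) = 1.8680 × 1/1 = 1.8680 mol.
Mass of Ca(OH)2 = 1.8680 mol × 74.096 g/mol = 138.41 g.
Actual mass collected = 138.41 g × 0.734 = 101.59 g.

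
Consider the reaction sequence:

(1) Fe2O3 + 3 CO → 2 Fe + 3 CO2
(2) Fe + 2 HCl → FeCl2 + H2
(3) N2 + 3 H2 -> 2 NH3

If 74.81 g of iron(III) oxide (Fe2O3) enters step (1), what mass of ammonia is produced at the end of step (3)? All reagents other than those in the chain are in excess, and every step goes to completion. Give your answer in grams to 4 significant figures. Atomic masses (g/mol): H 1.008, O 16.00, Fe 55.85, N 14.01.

M(Fe2O3) = 2(55.85) + 3(16.00) = 159.70 g/mol.
M(NH3) = 14.01 + 3(1.008) = 17.034 g/mol.
n(Fe2O3) = 74.81 / 159.70 = 0.46844 mol.
Reaction (1): Fe2O3→Fe ratio 1:2 ⇒ n(Fe) = 0.93688 mol.
Reaction (2): Fe→H2 ratio 1:1 ⇒ n(H2) = 0.93688 mol.
Reaction (3): H2→NH3 ratio 3:2 ⇒ n(NH3) = 0.62459 mol.
Mass of NH3 = 0.62459 × 17.034 = 10.639 g.

10.64 g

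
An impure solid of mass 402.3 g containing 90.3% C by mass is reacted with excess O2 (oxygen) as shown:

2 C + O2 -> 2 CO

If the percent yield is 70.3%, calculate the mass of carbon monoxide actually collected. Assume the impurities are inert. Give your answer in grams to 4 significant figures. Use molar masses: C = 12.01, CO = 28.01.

Pure C available = 402.3 g × 0.903 = 363.28 g.
n(C) = 363.28 g / 12.01 g/mol = 30.248 mol.
From the equation the C:CO mole ratio is 2:2, so n(CO) = 30.248 × 2/2 = 30.248 mol.
Mass of CO = 30.248 mol × 28.01 g/mol = 847.24 g.
Actual mass collected = 847.24 g × 0.703 = 595.61 g.

595.6 g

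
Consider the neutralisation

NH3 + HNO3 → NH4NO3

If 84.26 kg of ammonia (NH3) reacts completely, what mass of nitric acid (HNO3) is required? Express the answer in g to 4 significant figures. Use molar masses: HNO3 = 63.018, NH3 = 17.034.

311700 g

Convert: 84.26 kg = 84260 g.
n(NH3) = 84260 g / 17.034 g/mol = 4946.6 mol.
From the equation the NH3:HNO3 mole ratio is 1:1, so n(HNO3) = 4946.6 × 1/1 = 4946.6 mol.
Mass of HNO3 = 4946.6 mol × 63.018 g/mol = 311720 g.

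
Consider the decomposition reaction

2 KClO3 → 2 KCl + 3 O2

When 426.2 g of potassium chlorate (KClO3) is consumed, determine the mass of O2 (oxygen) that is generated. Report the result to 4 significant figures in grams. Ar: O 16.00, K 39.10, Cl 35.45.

166.9 g

M(KClO3) = 39.10 + 35.45 + 3(16.00) = 122.55 g/mol.
M(O2) = 2(16.00) = 32.00 g/mol.
n(KClO3) = 426.20 g / 122.55 g/mol = 3.4778 mol.
From the equation the KClO3:O2 mole ratio is 2:3, so n(O2) = 3.4778 × 3/2 = 5.2166 mol.
Mass of O2 = 5.2166 mol × 32.00 g/mol = 166.93 g.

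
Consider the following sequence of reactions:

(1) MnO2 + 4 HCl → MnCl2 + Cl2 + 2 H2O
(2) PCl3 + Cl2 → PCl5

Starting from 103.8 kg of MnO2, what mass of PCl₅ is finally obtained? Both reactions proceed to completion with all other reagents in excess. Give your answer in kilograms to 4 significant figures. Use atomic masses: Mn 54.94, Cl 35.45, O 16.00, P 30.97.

248.6 kg

M(MnO2) = 54.94 + 2(16.00) = 86.94 g/mol.
M(PCl5) = 30.97 + 5(35.45) = 208.22 g/mol.
103.8 kg = 103800 g.
n(MnO2) = 103800 / 86.94 = 1193.9 mol.
Step 1 gives a 1:1 ratio of MnO2 to Cl2, so n(Cl2) = 1193.9 mol.
In step 2 the Cl2:PCl5 ratio is 1:1, so n(PCl5) = 1193.9 mol.
Mass of PCl5 = 1193.9 × 208.22 = 248600 g = 248.6 kg.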